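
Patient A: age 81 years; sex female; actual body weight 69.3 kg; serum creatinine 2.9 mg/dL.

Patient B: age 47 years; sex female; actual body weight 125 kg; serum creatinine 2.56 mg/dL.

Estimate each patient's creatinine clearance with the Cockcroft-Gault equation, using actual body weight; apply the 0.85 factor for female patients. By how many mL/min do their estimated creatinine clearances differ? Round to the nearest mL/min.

Patient A: CrCl = (140 − 81) × 69.3 / (72 × 2.9) × 0.85 = 4088.7 / 208.80 × 0.85 ≈ 16.6 mL/min
Patient B: CrCl = (140 − 47) × 125 / (72 × 2.56) × 0.85 = 11625.0 / 184.32 × 0.85 ≈ 53.6 mL/min
|16.6 − 53.6| = 37.0 mL/min

37 mL/min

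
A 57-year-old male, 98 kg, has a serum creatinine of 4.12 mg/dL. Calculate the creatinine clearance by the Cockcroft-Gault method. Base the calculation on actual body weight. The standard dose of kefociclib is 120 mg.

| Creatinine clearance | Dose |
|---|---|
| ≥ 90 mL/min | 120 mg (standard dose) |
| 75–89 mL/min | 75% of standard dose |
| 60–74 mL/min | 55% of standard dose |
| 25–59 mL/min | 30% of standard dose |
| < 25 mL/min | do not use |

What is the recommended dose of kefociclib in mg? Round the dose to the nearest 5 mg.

35 mg

CrCl = (140 − 57) × 98 / (72 × 4.12) = 8134.0 / 296.64 ≈ 27.4 mL/min
CrCl ≈ 27 mL/min → bracket 25–59 mL/min.
30% of 120 mg = 36 mg → 35 mg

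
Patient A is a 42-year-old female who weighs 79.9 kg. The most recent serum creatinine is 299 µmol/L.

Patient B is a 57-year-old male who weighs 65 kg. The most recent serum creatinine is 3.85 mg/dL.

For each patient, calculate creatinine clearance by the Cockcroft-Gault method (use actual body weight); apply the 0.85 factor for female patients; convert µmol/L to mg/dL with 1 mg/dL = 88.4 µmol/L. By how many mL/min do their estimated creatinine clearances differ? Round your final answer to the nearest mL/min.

8 mL/min

Patient A: SCr = 299 / 88.4 = 3.382 mg/dL
Patient A: CrCl = (140 − 42) × 79.9 / (72 × 3.382) × 0.85 = 7830.2 / 243.50 × 0.85 ≈ 27.3 mL/min
Patient B: CrCl = (140 − 57) × 65 / (72 × 3.85) = 5395.0 / 277.20 ≈ 19.5 mL/min
|27.3 − 19.5| = 7.8 mL/min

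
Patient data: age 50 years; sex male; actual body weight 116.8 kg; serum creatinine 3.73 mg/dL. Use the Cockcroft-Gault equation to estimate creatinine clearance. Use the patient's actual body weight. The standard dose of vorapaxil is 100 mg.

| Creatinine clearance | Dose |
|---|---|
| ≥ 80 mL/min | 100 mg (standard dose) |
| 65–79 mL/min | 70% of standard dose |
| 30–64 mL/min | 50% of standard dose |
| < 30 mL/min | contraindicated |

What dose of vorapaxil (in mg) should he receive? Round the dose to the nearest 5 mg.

50 mg

CrCl = (140 − 50) × 116.8 / (72 × 3.73) = 10512.0 / 268.56 ≈ 39.1 mL/min
CrCl ≈ 39 mL/min → bracket 30–64 mL/min.
50% of 100 mg = 50 mg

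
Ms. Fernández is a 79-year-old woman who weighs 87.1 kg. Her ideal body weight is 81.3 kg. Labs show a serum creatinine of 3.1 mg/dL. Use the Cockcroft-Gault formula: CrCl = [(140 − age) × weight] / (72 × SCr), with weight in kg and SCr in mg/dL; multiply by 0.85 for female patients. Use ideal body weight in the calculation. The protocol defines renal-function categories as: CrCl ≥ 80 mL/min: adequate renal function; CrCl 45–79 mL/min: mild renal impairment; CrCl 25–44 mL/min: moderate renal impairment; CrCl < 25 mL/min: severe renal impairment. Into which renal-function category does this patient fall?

CrCl = (140 − 79) × 81.3 / (72 × 3.1) × 0.85 = 4959.3 / 223.20 × 0.85 ≈ 18.9 mL/min
19 mL/min falls in the 'severe renal impairment' range.

severe renal impairment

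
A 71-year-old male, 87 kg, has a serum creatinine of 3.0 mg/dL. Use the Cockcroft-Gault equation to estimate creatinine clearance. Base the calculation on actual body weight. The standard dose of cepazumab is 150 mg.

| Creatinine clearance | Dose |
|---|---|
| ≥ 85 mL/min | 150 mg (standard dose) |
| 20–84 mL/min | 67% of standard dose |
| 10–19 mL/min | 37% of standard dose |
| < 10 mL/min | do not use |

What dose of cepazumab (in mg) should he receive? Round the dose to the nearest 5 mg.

CrCl = (140 − 71) × 87 / (72 × 3) = 6003.0 / 216.00 ≈ 27.8 mL/min
CrCl ≈ 28 mL/min → bracket 20–84 mL/min.
67% of 150 mg = 100.5 mg → 100 mg

100 mg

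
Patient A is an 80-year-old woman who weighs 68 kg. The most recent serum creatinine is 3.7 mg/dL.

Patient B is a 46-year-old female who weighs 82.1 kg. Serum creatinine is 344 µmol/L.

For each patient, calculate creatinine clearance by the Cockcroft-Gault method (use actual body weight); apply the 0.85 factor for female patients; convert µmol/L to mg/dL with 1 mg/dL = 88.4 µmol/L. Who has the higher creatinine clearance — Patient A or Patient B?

Patient B

Patient A: CrCl = (140 − 80) × 68 / (72 × 3.7) × 0.85 = 4080.0 / 266.40 × 0.85 ≈ 13.0 mL/min
Patient B: SCr = 344 / 88.4 = 3.891 mg/dL
Patient B: CrCl = (140 − 46) × 82.1 / (72 × 3.891) × 0.85 = 7717.4 / 280.15 × 0.85 ≈ 23.4 mL/min
13.0 vs 23.4 mL/min → Patient B is higher.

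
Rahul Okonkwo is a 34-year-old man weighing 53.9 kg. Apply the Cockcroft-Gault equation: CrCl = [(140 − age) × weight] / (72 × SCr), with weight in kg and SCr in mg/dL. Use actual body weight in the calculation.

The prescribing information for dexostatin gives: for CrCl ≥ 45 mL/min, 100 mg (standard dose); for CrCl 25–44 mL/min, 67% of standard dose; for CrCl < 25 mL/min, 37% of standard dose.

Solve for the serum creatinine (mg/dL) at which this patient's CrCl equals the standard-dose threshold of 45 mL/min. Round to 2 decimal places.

1.76 mg/dL

Standard dose requires CrCl ≥ 45 mL/min.
Set (140 − 34) × 53.9 / (72 × SCr) = 45
SCr = (140 − 34) × 53.9 / (72 × 45) = 1.763 mg/dL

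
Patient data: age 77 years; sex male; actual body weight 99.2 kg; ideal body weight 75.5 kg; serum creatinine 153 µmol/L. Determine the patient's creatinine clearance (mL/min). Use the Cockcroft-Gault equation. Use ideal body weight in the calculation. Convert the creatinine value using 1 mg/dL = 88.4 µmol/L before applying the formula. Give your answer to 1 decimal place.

38.2 mL/min

SCr = 153 / 88.4 = 1.731 mg/dL
CrCl = (140 − 77) × 75.5 / (72 × 1.731) = 4756.5 / 124.63 ≈ 38.2 mL/min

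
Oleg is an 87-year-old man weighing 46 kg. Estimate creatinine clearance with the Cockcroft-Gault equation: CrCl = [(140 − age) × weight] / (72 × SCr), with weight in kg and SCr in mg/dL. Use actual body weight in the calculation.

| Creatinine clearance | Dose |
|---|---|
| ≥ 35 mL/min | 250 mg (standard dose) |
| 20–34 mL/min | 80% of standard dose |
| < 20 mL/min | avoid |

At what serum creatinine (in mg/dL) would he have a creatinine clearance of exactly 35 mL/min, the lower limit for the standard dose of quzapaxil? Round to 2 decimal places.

0.97 mg/dL

Standard dose requires CrCl ≥ 35 mL/min.
Set (140 − 87) × 46 / (72 × SCr) = 35
SCr = (140 − 87) × 46 / (72 × 35) = 0.967 mg/dL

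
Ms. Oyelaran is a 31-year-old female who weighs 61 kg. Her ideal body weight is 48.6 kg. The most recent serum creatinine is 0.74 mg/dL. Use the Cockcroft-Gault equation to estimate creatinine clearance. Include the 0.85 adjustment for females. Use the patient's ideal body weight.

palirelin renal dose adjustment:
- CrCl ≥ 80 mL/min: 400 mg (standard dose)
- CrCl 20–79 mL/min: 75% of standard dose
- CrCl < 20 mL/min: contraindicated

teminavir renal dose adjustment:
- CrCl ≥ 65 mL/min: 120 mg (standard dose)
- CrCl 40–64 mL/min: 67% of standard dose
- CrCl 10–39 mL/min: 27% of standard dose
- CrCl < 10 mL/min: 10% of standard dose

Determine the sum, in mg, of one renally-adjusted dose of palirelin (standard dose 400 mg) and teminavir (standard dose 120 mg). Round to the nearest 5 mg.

520 mg

CrCl = (140 − 31) × 48.6 / (72 × 0.74) × 0.85 = 5297.4 / 53.28 × 0.85 ≈ 84.5 mL/min
CrCl ≈ 85 mL/min.
palirelin: ≥ 80 mL/min → 100% of 400 mg = 400 mg.
teminavir: ≥ 65 mL/min → 100% of 120 mg = 120 mg.
Total = 400 + 120 = 520 mg.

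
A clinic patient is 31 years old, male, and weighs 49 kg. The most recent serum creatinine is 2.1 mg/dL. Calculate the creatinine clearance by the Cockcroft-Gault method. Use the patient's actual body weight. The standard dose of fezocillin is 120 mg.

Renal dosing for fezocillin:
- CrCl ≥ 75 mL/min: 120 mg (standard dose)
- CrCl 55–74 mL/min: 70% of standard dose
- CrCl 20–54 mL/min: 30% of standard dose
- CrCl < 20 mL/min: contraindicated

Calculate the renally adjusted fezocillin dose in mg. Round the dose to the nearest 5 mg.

CrCl = (140 − 31) × 49 / (72 × 2.1) = 5341.0 / 151.20 ≈ 35.3 mL/min
CrCl ≈ 35 mL/min → bracket 20–54 mL/min.
30% of 120 mg = 36 mg → 35 mg

35 mg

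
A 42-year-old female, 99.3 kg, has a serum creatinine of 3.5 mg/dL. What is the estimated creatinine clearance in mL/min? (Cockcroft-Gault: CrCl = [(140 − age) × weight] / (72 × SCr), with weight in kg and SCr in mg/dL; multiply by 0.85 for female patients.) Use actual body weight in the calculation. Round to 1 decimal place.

CrCl = (140 − 42) × 99.3 / (72 × 3.5) × 0.85 = 9731.4 / 252.00 × 0.85 ≈ 32.8 mL/min

32.8 mL/min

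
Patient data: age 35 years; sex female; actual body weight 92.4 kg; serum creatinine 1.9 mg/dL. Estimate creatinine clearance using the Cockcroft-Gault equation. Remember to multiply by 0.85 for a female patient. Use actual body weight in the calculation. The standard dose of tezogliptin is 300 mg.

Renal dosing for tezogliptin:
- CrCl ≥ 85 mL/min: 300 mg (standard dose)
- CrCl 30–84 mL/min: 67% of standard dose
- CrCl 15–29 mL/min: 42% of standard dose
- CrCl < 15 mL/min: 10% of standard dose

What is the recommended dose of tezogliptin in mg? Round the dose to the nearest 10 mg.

CrCl = (140 − 35) × 92.4 / (72 × 1.9) × 0.85 = 9702.0 / 136.80 × 0.85 ≈ 60.3 mL/min
CrCl ≈ 60 mL/min → bracket 30–84 mL/min.
67% of 300 mg = 201 mg → 200 mg

200 mg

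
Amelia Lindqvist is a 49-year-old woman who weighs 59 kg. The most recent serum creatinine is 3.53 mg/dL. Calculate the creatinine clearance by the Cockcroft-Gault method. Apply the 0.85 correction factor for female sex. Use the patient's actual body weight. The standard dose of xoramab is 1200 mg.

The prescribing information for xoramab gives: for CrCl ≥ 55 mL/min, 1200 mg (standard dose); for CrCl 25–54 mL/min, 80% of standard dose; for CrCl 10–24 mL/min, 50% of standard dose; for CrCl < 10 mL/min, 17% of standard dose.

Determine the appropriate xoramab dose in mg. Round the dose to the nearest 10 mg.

CrCl = (140 − 49) × 59 / (72 × 3.53) × 0.85 = 5369.0 / 254.16 × 0.85 ≈ 18.0 mL/min
CrCl ≈ 18 mL/min → bracket 10–24 mL/min.
50% of 1200 mg = 600 mg

600 mg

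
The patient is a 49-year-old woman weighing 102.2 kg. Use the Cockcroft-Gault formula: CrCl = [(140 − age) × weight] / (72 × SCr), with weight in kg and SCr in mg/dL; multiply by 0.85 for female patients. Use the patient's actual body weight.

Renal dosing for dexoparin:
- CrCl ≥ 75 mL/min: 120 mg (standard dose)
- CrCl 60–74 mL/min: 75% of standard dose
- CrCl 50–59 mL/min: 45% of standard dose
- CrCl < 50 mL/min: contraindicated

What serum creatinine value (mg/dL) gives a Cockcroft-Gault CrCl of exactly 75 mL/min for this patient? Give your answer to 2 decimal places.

1.46 mg/dL

Standard dose requires CrCl ≥ 75 mL/min.
Set (140 − 49) × 102.2 × 0.85 / (72 × SCr) = 75
SCr = (140 − 49) × 102.2 × 0.85 / (72 × 75) = 1.464 mg/dL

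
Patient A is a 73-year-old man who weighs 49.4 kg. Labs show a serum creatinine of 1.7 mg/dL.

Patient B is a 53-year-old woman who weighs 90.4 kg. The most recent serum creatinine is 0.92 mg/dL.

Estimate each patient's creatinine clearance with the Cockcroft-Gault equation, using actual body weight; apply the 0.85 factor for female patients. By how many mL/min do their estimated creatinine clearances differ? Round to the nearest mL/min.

74 mL/min

Patient A: CrCl = (140 − 73) × 49.4 / (72 × 1.7) = 3309.8 / 122.40 ≈ 27.0 mL/min
Patient B: CrCl = (140 − 53) × 90.4 / (72 × 0.92) × 0.85 = 7864.8 / 66.24 × 0.85 ≈ 100.9 mL/min
|27.0 − 100.9| = 73.9 mL/min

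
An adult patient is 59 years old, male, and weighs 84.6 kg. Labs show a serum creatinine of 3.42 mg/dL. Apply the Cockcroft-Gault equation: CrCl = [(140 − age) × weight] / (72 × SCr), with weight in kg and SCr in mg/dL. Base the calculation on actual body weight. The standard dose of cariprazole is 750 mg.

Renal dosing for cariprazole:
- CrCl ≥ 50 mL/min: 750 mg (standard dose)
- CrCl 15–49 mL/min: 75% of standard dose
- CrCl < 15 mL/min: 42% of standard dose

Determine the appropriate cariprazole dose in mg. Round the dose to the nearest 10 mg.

CrCl = (140 − 59) × 84.6 / (72 × 3.42) = 6852.6 / 246.24 ≈ 27.8 mL/min
CrCl ≈ 28 mL/min → bracket 15–49 mL/min.
75% of 750 mg = 562.5 mg → 560 mg

560 mg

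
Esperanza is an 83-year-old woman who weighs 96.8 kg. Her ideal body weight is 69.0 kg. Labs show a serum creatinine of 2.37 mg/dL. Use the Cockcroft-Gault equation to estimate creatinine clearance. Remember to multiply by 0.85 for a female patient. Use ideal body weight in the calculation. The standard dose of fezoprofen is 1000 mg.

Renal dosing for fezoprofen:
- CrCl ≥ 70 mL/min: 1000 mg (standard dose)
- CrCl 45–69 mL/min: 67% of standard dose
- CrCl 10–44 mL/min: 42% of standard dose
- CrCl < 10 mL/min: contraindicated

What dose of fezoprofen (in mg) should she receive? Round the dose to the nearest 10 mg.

420 mg

CrCl = (140 − 83) × 69 / (72 × 2.37) × 0.85 = 3933.0 / 170.64 × 0.85 ≈ 19.6 mL/min
CrCl ≈ 20 mL/min → bracket 10–44 mL/min.
42% of 1000 mg = 420 mg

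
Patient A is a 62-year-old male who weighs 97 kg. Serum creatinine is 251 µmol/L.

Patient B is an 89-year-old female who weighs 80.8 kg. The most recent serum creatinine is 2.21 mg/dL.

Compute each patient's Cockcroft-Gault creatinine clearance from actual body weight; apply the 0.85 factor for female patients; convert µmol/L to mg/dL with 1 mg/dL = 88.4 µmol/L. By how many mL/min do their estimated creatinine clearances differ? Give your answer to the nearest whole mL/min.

Patient A: SCr = 251 / 88.4 = 2.839 mg/dL
Patient A: CrCl = (140 − 62) × 97 / (72 × 2.839) = 7566.0 / 204.41 ≈ 37.0 mL/min
Patient B: CrCl = (140 − 89) × 80.8 / (72 × 2.21) × 0.85 = 4120.8 / 159.12 × 0.85 ≈ 22.0 mL/min
|37.0 − 22.0| = 15.0 mL/min

15 mL/min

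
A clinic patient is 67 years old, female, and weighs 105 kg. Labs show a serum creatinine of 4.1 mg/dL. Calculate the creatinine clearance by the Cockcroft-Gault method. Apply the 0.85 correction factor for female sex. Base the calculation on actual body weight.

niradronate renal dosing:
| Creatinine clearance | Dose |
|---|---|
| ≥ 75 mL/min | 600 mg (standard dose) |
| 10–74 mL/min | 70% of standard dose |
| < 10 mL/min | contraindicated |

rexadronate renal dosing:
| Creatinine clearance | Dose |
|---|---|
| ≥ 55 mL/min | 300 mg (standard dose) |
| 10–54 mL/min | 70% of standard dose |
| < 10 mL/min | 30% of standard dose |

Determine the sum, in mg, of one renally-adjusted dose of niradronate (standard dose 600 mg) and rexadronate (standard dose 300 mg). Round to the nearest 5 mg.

CrCl = (140 − 67) × 105 / (72 × 4.1) × 0.85 = 7665.0 / 295.20 × 0.85 ≈ 22.1 mL/min
CrCl ≈ 22 mL/min.
niradronate: 10–74 mL/min → 70% of 600 mg = 420 mg.
rexadronate: 10–54 mL/min → 70% of 300 mg = 210 mg.
Total = 420 + 210 = 630 mg.

630 mg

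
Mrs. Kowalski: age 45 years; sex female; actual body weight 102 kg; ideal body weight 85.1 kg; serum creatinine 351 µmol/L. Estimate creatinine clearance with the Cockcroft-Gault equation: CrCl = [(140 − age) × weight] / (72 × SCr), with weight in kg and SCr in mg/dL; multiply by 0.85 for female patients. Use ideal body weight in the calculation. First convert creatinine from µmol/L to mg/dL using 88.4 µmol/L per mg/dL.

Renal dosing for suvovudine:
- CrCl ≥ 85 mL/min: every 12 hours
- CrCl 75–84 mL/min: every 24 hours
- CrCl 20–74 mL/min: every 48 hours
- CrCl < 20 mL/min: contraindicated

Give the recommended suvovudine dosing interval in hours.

SCr = 351 / 88.4 = 3.971 mg/dL
CrCl = (140 − 45) × 85.1 / (72 × 3.971) × 0.85 = 8084.5 / 285.91 × 0.85 ≈ 24.0 mL/min
CrCl ≈ 24 mL/min → bracket 20–74 mL/min → every 48 hours.

every 48 hours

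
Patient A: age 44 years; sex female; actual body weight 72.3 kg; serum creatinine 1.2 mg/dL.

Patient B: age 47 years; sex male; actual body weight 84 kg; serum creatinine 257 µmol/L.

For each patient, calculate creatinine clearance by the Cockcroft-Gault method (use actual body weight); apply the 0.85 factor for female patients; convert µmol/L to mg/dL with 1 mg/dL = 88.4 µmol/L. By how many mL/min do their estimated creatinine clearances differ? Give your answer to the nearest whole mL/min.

Patient A: CrCl = (140 − 44) × 72.3 / (72 × 1.2) × 0.85 = 6940.8 / 86.40 × 0.85 ≈ 68.3 mL/min
Patient B: SCr = 257 / 88.4 = 2.907 mg/dL
Patient B: CrCl = (140 − 47) × 84 / (72 × 2.907) = 7812.0 / 209.30 ≈ 37.3 mL/min
|68.3 − 37.3| = 31.0 mL/min

31 mL/min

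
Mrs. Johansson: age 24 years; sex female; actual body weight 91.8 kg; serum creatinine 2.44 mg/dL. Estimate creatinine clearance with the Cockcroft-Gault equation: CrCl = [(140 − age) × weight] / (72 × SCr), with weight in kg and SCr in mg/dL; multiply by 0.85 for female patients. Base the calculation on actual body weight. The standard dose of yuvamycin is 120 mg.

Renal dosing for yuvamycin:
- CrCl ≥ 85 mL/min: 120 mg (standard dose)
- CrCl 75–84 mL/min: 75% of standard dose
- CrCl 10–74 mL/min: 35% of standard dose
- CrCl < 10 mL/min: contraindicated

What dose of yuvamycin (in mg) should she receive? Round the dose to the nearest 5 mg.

40 mg

CrCl = (140 − 24) × 91.8 / (72 × 2.44) × 0.85 = 10648.8 / 175.68 × 0.85 ≈ 51.5 mL/min
CrCl ≈ 52 mL/min → bracket 10–74 mL/min.
35% of 120 mg = 42 mg → 40 mg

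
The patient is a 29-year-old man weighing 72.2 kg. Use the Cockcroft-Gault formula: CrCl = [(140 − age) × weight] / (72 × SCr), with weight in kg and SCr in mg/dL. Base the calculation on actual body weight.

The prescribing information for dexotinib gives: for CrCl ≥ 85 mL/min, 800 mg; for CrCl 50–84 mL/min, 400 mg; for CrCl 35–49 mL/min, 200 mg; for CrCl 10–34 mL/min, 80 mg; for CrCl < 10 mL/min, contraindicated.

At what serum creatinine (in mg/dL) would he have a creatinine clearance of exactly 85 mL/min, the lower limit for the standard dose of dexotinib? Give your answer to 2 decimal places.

1.31 mg/dL

Standard dose requires CrCl ≥ 85 mL/min.
Set (140 − 29) × 72.2 / (72 × SCr) = 85
SCr = (140 − 29) × 72.2 / (72 × 85) = 1.310 mg/dL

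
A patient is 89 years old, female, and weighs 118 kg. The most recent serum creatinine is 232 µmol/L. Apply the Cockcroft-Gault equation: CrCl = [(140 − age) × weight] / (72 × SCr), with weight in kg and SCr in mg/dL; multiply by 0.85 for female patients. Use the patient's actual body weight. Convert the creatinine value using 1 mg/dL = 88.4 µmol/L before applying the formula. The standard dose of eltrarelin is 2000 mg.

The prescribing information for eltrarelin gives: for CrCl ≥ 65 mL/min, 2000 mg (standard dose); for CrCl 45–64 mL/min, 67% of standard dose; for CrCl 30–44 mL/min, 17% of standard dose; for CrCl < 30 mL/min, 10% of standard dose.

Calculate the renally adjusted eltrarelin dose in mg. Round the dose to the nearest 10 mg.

200 mg

SCr = 232 / 88.4 = 2.624 mg/dL
CrCl = (140 − 89) × 118 / (72 × 2.624) × 0.85 = 6018.0 / 188.93 × 0.85 ≈ 27.1 mL/min
CrCl ≈ 27 mL/min → bracket < 30 mL/min.
10% of 2000 mg = 200 mg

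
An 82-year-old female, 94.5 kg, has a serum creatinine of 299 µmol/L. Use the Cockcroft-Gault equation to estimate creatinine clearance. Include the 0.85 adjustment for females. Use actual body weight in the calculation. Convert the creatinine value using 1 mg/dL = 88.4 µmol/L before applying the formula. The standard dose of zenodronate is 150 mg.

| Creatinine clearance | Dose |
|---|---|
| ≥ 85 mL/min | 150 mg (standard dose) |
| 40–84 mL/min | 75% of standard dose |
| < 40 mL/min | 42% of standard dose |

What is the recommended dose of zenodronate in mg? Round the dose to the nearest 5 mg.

65 mg

SCr = 299 / 88.4 = 3.382 mg/dL
CrCl = (140 − 82) × 94.5 / (72 × 3.382) × 0.85 = 5481.0 / 243.50 × 0.85 ≈ 19.1 mL/min
CrCl ≈ 19 mL/min → bracket < 40 mL/min.
42% of 150 mg = 63 mg → 65 mg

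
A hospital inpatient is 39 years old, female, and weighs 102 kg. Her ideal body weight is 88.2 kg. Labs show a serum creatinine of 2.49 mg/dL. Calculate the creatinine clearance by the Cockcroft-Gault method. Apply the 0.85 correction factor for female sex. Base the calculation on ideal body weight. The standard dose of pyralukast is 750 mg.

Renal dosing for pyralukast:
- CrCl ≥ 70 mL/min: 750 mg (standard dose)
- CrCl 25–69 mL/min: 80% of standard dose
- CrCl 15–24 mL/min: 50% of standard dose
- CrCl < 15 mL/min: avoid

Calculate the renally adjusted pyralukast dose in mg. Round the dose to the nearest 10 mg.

CrCl = (140 − 39) × 88.2 / (72 × 2.49) × 0.85 = 8908.2 / 179.28 × 0.85 ≈ 42.2 mL/min
CrCl ≈ 42 mL/min → bracket 25–69 mL/min.
80% of 750 mg = 600 mg

600 mg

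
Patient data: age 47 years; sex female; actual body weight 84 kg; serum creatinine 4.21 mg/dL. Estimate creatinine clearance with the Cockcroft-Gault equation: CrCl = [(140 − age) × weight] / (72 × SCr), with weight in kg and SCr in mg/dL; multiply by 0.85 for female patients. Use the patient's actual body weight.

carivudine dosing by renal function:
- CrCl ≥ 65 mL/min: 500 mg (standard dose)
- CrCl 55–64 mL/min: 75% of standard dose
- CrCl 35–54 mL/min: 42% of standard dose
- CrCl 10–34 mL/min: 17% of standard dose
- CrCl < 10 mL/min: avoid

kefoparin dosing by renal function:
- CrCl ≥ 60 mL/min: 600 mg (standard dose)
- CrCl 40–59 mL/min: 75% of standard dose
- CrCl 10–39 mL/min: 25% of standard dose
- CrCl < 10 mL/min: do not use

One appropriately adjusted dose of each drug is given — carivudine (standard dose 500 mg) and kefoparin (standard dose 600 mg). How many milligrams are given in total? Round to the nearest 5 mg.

235 mg

CrCl = (140 − 47) × 84 / (72 × 4.21) × 0.85 = 7812.0 / 303.12 × 0.85 ≈ 21.9 mL/min
CrCl ≈ 22 mL/min.
carivudine: 10–34 mL/min → 17% of 500 mg = 85 mg.
kefoparin: 10–39 mL/min → 25% of 600 mg = 150 mg.
Total = 85 + 150 = 235 mg.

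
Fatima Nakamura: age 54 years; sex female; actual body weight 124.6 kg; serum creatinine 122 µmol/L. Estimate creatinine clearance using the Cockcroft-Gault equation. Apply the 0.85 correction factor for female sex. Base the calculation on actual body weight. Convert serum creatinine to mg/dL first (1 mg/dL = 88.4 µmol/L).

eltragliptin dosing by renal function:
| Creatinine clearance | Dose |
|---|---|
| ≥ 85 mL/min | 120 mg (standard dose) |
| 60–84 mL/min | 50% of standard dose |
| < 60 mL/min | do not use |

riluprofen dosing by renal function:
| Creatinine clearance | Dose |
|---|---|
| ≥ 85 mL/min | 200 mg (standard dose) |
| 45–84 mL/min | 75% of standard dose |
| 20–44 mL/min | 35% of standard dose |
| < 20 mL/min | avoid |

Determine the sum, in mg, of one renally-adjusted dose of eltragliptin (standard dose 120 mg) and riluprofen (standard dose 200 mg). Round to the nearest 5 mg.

SCr = 122 / 88.4 = 1.38 mg/dL
CrCl = (140 − 54) × 124.6 / (72 × 1.38) × 0.85 = 10715.6 / 99.36 × 0.85 ≈ 91.7 mL/min
CrCl ≈ 92 mL/min.
eltragliptin: ≥ 85 mL/min → 100% of 120 mg = 120 mg.
riluprofen: ≥ 85 mL/min → 100% of 200 mg = 200 mg.
Total = 120 + 200 = 320 mg.

320 mg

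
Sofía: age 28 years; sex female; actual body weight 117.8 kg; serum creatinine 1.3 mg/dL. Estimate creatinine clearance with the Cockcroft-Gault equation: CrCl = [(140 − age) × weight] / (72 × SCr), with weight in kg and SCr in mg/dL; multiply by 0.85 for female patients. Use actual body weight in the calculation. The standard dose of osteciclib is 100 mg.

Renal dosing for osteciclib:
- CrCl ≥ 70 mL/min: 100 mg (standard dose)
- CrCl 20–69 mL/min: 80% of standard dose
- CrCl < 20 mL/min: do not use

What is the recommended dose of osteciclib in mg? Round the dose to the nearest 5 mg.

100 mg

CrCl = (140 − 28) × 117.8 / (72 × 1.3) × 0.85 = 13193.6 / 93.60 × 0.85 ≈ 119.8 mL/min
CrCl ≈ 120 mL/min → bracket ≥ 70 mL/min.
100% of 100 mg = 100 mg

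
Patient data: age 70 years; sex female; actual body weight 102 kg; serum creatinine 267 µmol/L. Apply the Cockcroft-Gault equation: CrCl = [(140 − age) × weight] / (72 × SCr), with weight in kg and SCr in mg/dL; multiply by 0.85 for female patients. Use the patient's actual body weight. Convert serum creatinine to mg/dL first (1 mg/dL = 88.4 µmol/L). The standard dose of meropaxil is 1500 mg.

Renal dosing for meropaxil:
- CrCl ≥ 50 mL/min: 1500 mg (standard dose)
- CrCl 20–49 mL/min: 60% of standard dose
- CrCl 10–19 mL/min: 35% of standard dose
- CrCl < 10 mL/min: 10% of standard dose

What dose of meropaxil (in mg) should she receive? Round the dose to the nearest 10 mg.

900 mg

SCr = 267 / 88.4 = 3.02 mg/dL
CrCl = (140 − 70) × 102 / (72 × 3.02) × 0.85 = 7140.0 / 217.44 × 0.85 ≈ 27.9 mL/min
CrCl ≈ 28 mL/min → bracket 20–49 mL/min.
60% of 1500 mg = 900 mg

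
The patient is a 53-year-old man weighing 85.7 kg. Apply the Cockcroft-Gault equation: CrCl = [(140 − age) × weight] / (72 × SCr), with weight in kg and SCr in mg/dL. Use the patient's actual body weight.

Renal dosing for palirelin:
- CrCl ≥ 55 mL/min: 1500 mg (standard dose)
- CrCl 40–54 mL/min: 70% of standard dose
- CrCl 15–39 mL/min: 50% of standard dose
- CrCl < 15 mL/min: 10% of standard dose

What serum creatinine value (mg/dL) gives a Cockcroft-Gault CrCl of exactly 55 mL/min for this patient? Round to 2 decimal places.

Standard dose requires CrCl ≥ 55 mL/min.
Set (140 − 53) × 85.7 / (72 × SCr) = 55
SCr = (140 − 53) × 85.7 / (72 × 55) = 1.883 mg/dL

1.88 mg/dL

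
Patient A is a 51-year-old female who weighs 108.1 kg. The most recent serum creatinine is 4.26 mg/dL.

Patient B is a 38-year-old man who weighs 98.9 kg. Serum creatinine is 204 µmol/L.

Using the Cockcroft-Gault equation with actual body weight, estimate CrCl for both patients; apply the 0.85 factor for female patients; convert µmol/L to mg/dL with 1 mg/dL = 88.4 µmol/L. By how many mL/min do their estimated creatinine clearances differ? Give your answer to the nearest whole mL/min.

Patient A: CrCl = (140 − 51) × 108.1 / (72 × 4.26) × 0.85 = 9620.9 / 306.72 × 0.85 ≈ 26.7 mL/min
Patient B: SCr = 204 / 88.4 = 2.308 mg/dL
Patient B: CrCl = (140 − 38) × 98.9 / (72 × 2.308) = 10087.8 / 166.18 ≈ 60.7 mL/min
|26.7 − 60.7| = 34.0 mL/min

34 mL/min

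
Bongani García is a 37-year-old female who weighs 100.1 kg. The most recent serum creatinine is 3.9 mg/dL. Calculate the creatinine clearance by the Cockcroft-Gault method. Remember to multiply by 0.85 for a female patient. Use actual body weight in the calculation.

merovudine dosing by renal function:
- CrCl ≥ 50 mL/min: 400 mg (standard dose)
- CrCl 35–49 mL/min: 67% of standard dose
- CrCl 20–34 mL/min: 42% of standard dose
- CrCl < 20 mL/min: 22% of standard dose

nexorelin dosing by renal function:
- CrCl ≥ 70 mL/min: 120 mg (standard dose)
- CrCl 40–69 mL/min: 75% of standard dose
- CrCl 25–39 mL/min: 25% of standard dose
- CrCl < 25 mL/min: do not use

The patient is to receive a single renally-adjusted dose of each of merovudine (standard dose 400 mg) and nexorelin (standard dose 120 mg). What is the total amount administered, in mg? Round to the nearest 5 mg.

200 mg

CrCl = (140 − 37) × 100.1 / (72 × 3.9) × 0.85 = 10310.3 / 280.80 × 0.85 ≈ 31.2 mL/min
CrCl ≈ 31 mL/min.
merovudine: 20–34 mL/min → 42% of 400 mg = 168 mg.
nexorelin: 25–39 mL/min → 25% of 120 mg = 30 mg.
Total = 168 + 30 = 198 mg.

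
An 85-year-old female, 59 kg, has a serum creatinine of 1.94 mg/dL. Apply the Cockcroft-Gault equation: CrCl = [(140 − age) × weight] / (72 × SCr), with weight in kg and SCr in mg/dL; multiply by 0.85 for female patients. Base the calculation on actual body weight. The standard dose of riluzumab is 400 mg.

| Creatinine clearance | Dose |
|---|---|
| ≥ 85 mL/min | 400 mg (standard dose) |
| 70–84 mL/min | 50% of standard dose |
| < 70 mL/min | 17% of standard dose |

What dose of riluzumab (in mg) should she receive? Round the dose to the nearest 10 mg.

70 mg

CrCl = (140 − 85) × 59 / (72 × 1.94) × 0.85 = 3245.0 / 139.68 × 0.85 ≈ 19.7 mL/min
CrCl ≈ 20 mL/min → bracket < 70 mL/min.
17% of 400 mg = 68 mg → 70 mg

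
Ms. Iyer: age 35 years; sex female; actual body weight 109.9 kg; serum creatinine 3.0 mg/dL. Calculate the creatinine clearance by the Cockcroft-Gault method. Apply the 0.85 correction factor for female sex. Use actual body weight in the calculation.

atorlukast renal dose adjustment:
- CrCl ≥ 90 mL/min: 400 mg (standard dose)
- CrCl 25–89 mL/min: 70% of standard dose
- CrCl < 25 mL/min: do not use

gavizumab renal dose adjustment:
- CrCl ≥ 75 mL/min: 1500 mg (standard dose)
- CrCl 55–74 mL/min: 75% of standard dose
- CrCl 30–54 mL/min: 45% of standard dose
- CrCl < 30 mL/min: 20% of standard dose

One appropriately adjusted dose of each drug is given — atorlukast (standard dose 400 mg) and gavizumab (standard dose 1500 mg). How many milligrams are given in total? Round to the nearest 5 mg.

CrCl = (140 − 35) × 109.9 / (72 × 3) × 0.85 = 11539.5 / 216.00 × 0.85 ≈ 45.4 mL/min
CrCl ≈ 45 mL/min.
atorlukast: 25–89 mL/min → 70% of 400 mg = 280 mg.
gavizumab: 30–54 mL/min → 45% of 1500 mg = 675 mg.
Total = 280 + 675 = 955 mg.

955 mg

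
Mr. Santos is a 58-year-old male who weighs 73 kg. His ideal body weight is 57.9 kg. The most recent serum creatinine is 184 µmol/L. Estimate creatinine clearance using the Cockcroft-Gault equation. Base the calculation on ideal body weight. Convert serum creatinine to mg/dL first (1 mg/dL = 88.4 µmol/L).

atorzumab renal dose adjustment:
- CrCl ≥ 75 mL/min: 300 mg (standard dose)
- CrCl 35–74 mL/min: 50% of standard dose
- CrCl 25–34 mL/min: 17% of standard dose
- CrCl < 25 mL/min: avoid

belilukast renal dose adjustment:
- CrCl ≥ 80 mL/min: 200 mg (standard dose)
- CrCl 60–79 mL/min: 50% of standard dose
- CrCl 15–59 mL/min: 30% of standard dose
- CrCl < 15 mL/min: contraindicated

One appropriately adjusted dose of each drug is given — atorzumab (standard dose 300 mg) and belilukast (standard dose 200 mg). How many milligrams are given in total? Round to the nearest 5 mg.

110 mg

SCr = 184 / 88.4 = 2.081 mg/dL
CrCl = (140 − 58) × 57.9 / (72 × 2.081) = 4747.8 / 149.83 ≈ 31.7 mL/min
CrCl ≈ 32 mL/min.
atorzumab: 25–34 mL/min → 17% of 300 mg = 51 mg.
belilukast: 15–59 mL/min → 30% of 200 mg = 60 mg.
Total = 51 + 60 = 111 mg.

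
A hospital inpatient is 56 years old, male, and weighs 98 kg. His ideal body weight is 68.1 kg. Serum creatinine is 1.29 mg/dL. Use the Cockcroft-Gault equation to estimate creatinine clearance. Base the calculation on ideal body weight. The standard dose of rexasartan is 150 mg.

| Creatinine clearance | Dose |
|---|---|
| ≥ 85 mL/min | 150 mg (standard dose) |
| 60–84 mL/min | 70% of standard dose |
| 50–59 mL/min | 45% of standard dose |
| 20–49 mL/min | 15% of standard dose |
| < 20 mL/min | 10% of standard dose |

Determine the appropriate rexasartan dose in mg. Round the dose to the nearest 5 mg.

CrCl = (140 − 56) × 68.1 / (72 × 1.29) = 5720.4 / 92.88 ≈ 61.6 mL/min
CrCl ≈ 62 mL/min → bracket 60–84 mL/min.
70% of 150 mg = 105 mg

105 mg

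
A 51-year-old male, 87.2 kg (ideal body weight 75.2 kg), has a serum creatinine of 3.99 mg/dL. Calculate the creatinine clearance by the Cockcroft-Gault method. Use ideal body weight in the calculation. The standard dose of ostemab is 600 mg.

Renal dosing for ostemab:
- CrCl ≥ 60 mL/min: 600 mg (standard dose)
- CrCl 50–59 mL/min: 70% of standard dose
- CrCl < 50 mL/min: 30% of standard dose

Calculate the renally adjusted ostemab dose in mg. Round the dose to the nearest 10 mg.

CrCl = (140 − 51) × 75.2 / (72 × 3.99) = 6692.8 / 287.28 ≈ 23.3 mL/min
CrCl ≈ 23 mL/min → bracket < 50 mL/min.
30% of 600 mg = 180 mg

180 mg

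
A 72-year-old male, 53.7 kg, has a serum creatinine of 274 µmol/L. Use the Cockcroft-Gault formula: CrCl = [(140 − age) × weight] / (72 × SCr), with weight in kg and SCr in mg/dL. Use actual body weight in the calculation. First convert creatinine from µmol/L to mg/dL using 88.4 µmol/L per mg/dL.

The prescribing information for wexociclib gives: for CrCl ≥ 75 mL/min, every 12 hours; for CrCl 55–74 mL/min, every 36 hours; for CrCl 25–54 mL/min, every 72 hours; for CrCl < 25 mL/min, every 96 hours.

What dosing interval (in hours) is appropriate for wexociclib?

every 96 hours

SCr = 274 / 88.4 = 3.1 mg/dL
CrCl = (140 − 72) × 53.7 / (72 × 3.1) = 3651.6 / 223.20 ≈ 16.4 mL/min
CrCl ≈ 16 mL/min → bracket < 25 mL/min → every 96 hours.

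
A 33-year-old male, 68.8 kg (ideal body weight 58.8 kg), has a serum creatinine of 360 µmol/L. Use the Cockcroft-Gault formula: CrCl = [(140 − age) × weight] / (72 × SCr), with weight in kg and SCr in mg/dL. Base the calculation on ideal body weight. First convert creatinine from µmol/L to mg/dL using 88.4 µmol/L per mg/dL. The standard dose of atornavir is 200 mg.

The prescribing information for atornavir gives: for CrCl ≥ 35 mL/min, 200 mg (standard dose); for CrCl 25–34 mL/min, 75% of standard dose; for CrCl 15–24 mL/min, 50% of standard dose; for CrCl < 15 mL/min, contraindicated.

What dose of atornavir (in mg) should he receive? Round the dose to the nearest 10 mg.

100 mg

SCr = 360 / 88.4 = 4.072 mg/dL
CrCl = (140 − 33) × 58.8 / (72 × 4.072) = 6291.6 / 293.18 ≈ 21.5 mL/min
CrCl ≈ 21 mL/min → bracket 15–24 mL/min.
50% of 200 mg = 100 mg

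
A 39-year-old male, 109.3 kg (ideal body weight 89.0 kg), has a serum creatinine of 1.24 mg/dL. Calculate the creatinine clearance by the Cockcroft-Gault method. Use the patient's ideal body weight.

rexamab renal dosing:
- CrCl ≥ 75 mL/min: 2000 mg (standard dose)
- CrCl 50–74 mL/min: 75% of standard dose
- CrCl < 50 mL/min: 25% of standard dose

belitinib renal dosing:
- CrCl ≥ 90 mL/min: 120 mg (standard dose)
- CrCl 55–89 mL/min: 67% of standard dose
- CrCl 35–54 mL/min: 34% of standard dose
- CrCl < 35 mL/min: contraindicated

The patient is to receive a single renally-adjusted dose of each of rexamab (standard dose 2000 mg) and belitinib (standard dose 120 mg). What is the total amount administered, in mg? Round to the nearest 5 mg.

CrCl = (140 − 39) × 89 / (72 × 1.24) = 8989.0 / 89.28 ≈ 100.7 mL/min
CrCl ≈ 101 mL/min.
rexamab: ≥ 75 mL/min → 100% of 2000 mg = 2000 mg.
belitinib: ≥ 90 mL/min → 100% of 120 mg = 120 mg.
Total = 2000 + 120 = 2120 mg.

2120 mg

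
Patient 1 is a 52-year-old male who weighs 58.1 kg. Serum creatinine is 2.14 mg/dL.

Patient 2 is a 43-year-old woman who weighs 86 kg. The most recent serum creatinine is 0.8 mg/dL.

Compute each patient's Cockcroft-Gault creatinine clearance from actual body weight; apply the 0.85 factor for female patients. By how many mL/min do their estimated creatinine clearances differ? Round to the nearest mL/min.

Patient 1: CrCl = (140 − 52) × 58.1 / (72 × 2.14) = 5112.8 / 154.08 ≈ 33.2 mL/min
Patient 2: CrCl = (140 − 43) × 86 / (72 × 0.8) × 0.85 = 8342.0 / 57.60 × 0.85 ≈ 123.1 mL/min
|33.2 − 123.1| = 89.9 mL/min

90 mL/min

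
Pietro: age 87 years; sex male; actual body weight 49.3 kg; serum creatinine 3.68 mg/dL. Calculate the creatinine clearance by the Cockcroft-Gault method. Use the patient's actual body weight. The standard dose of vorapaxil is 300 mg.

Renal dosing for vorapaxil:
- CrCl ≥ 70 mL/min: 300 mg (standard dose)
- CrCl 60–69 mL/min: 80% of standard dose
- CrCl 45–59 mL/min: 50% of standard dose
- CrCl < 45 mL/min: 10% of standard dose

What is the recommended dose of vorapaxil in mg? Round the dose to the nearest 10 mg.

CrCl = (140 − 87) × 49.3 / (72 × 3.68) = 2612.9 / 264.96 ≈ 9.9 mL/min
CrCl ≈ 10 mL/min → bracket < 45 mL/min.
10% of 300 mg = 30 mg

30 mg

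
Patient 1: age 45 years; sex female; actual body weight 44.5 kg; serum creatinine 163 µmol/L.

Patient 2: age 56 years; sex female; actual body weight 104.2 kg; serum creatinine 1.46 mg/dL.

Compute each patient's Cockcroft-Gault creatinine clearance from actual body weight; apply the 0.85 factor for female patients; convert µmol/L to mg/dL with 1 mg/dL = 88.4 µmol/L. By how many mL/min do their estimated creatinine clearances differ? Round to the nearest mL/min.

44 mL/min

Patient 1: SCr = 163 / 88.4 = 1.844 mg/dL
Patient 1: CrCl = (140 − 45) × 44.5 / (72 × 1.844) × 0.85 = 4227.5 / 132.77 × 0.85 ≈ 27.1 mL/min
Patient 2: CrCl = (140 − 56) × 104.2 / (72 × 1.46) × 0.85 = 8752.8 / 105.12 × 0.85 ≈ 70.8 mL/min
|27.1 − 70.8| = 43.7 mL/min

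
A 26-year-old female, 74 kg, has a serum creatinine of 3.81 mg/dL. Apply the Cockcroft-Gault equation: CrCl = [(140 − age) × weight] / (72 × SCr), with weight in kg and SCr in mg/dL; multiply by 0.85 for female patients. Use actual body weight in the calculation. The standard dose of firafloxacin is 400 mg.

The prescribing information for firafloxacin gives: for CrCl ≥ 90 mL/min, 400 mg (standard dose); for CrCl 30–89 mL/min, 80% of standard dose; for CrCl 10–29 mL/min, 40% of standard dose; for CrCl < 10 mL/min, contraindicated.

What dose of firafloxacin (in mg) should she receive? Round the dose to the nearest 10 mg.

160 mg

CrCl = (140 − 26) × 74 / (72 × 3.81) × 0.85 = 8436.0 / 274.32 × 0.85 ≈ 26.1 mL/min
CrCl ≈ 26 mL/min → bracket 10–29 mL/min.
40% of 400 mg = 160 mg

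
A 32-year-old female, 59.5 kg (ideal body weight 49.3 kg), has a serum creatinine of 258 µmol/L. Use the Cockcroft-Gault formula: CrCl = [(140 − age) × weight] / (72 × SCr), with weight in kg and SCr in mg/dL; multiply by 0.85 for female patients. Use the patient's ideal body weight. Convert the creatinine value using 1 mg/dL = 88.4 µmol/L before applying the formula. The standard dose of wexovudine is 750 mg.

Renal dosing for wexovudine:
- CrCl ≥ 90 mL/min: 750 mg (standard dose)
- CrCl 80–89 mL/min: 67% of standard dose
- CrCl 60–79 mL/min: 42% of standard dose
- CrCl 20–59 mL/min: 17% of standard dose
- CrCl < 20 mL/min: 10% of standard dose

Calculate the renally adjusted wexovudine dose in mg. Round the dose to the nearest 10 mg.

SCr = 258 / 88.4 = 2.919 mg/dL
CrCl = (140 − 32) × 49.3 / (72 × 2.919) × 0.85 = 5324.4 / 210.17 × 0.85 ≈ 21.5 mL/min
CrCl ≈ 22 mL/min → bracket 20–59 mL/min.
17% of 750 mg = 127.5 mg → 130 mg

130 mg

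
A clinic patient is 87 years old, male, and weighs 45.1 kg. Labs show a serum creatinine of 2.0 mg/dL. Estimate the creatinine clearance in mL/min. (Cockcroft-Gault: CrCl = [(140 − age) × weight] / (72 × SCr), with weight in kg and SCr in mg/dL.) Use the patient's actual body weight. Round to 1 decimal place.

CrCl = (140 − 87) × 45.1 / (72 × 2) = 2390.3 / 144.00 ≈ 16.6 mL/min

16.6 mL/min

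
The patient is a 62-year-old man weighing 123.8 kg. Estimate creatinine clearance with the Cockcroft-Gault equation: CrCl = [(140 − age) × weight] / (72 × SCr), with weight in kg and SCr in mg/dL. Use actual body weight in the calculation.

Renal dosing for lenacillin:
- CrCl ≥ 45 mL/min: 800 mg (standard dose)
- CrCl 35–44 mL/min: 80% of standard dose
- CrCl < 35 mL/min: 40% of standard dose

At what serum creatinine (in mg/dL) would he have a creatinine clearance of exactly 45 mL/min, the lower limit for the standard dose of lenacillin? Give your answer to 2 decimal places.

2.98 mg/dL

Standard dose requires CrCl ≥ 45 mL/min.
Set (140 − 62) × 123.8 / (72 × SCr) = 45
SCr = (140 − 62) × 123.8 / (72 × 45) = 2.980 mg/dL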